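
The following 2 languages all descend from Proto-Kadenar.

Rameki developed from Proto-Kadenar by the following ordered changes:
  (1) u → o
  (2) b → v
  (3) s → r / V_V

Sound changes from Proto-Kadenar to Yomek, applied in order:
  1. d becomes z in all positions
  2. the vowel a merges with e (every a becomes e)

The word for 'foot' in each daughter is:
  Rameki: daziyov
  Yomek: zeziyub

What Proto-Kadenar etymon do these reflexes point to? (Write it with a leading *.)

Position 1: Rameki has d, Yomek has z. Rameki preserves d here (none of its changes turn any other segment into d), so the proto-segment is *d.
Position 6: Rameki has o, Yomek has u. Yomek preserves u here (none of its changes turn any other segment into u), so the proto-segment is *u.
Continuing position by position gives *daziyub; check it forward:
Rameki: *daziyub > daziyob > daziyov  (by vowel merger, unconditioned shift)
Yomek: start from *daziyub.
  rule 1 (unconditioned shift): daziyub → zaziyub
  rule 2 (vowel merger): zaziyub → zeziyub
  ⇒ Yomek zeziyub
Only *daziyub yields all of Rameki daziyov, Yomek zeziyub.

*daziyub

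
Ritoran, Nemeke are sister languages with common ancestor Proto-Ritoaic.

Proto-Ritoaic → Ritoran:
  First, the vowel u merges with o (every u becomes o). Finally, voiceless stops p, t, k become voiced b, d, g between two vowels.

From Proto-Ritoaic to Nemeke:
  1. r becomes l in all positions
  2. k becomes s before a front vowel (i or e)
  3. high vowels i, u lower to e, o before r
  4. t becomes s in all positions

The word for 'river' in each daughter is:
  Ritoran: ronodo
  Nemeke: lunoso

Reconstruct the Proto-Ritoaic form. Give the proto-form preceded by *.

*runoto

Position 2: Ritoran has o, Nemeke has u. Nemeke preserves u here (none of its changes turn any other segment into u), so the proto-segment is *u.
Position 1: Ritoran has r, Nemeke has l. Ritoran preserves r here (none of its changes turn any other segment into r), so the proto-segment is *r.
Position 5: Ritoran has d, Nemeke has s. Taking the neighbouring segments as reconstructed: Ritoran d could go back to *t or *d; Nemeke s could go back to *t or *s — the one source consistent with every daughter is *t.
This points to *runoto. Verify forward in each daughter:
Ritoran: start from *runoto.
  rule 1 (vowel merger): runoto → ronoto
  rule 2 (intervocalic voicing): ronoto → ronodo
  ⇒ Ritoran ronodo
Nemeke: *runoto > lunoto > lunoso  (by unconditioned shift, unconditioned shift)
*runoto is the unique common source.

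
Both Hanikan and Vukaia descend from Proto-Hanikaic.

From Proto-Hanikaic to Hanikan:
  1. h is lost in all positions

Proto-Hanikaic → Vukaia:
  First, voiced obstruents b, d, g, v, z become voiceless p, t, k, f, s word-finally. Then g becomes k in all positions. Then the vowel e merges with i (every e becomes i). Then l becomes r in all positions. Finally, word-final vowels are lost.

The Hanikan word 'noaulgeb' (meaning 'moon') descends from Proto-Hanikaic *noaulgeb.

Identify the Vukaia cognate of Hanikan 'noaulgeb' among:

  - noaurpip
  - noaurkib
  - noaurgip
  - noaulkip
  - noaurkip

Vukaia: *noaulgeb
  noaulgeb → noaulgep   [final devoicing]
  noaulgep → noaulkep   [unconditioned shift]
  noaulkep → noaulkip   [vowel merger]
  noaulkip → noaurkip   [unconditioned shift]
  noaurkip (rule 5 does not apply)
  giving Vukaia noaurkip.

noaurkip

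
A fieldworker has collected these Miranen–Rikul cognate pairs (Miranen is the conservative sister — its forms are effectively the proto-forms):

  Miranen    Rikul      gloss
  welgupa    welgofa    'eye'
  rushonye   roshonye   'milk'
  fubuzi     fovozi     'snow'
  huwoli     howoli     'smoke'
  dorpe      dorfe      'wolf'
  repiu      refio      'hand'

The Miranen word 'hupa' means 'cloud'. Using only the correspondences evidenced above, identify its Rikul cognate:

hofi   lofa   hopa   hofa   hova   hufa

welgupa ~ welgofa — Miranen u corresponds to Rikul o after a consonant, before a labial obstruent.
welgupa ~ welgofa — Miranen p corresponds to Rikul f between vowels (before a back vowel).
Applying these to Miranen 'hupa':
  hupa → hopa   (u→o after a consonant, before a labial obstruent)
  hopa → hofa   (p→f between vowels (before a back vowel))
So the Rikul cognate is 'hofa'.

hofa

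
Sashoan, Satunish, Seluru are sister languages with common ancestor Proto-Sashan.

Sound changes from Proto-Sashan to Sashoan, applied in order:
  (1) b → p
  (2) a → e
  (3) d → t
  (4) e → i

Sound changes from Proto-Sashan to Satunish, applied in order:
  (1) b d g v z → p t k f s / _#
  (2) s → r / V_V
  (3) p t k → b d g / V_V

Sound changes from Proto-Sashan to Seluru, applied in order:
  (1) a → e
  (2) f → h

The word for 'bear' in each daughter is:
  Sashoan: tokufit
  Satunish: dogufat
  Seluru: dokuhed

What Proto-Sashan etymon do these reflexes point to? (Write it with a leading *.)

Position 3: Sashoan has k, Satunish has g, Seluru has k. Sashoan preserves k here (none of its changes turn any other segment into k), so the proto-segment is *k.
Position 1: Sashoan has t, Satunish has d, Seluru has d. Seluru preserves d here (none of its changes turn any other segment into d), so the proto-segment is *d.
This points to *dokufad. Verify forward in each daughter:
Sashoan: *dokufad
  dokufad (rule 1 does not apply)
  dokufad → dokufed   [vowel merger]
  dokufed → tokufet   [unconditioned shift]
  tokufet → tokufit   [vowel merger]
  giving Sashoan tokufit.
Satunish: start from *dokufad.
  rule 1 (final devoicing): dokufad → dokufat
  rule 2: no change — dokufat
  rule 3 (intervocalic voicing): dokufat → dogufat
  ⇒ Satunish dogufat
Seluru: start from *dokufad.
  rule 1 (vowel merger): dokufad → dokufed
  rule 2 (unconditioned shift): dokufed → dokuhed
  ⇒ Seluru dokuhed
*dokufad is the unique common source.

*dokufad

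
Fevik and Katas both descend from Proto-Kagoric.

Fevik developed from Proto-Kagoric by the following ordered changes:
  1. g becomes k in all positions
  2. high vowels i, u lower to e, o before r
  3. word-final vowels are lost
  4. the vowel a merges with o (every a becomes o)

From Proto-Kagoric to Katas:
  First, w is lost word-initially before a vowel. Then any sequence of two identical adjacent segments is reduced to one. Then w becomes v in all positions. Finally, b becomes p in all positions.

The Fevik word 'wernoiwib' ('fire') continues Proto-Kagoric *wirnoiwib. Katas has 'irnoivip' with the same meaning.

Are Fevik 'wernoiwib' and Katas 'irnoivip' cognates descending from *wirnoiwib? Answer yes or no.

Derive the expected Katas reflex of *wirnoiwib:
Katas: *wirnoiwib
  wirnoiwib → irnoiwib   [glide loss]
  irnoiwib (rule 2 does not apply)
  irnoiwib → irnoivib   [unconditioned shift]
  irnoivib → irnoivip   [unconditioned shift]
  giving Katas irnoivip.
Katas 'irnoivip' matches the regular reflex exactly, so the pair is cognate.

yes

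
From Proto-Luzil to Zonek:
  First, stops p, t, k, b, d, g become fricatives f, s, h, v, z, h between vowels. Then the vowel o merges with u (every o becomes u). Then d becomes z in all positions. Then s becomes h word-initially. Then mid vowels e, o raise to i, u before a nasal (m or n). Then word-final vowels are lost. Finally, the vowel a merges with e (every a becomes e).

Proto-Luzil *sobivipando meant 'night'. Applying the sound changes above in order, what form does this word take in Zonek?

Zonek: *sobivipando
  sobivipando → sovivifando   [intervocalic lenition]
  sovivifando → suvivifandu   [vowel merger]
  suvivifandu → suvivifanzu   [unconditioned shift]
  suvivifanzu → huvivifanzu   [debuccalisation]
  huvivifanzu (rule 5 does not apply)
  huvivifanzu → huvivifanz   [apocope]
  huvivifanz → huvivifenz   [vowel merger]
  giving Zonek huvivifenz.

huvivifenz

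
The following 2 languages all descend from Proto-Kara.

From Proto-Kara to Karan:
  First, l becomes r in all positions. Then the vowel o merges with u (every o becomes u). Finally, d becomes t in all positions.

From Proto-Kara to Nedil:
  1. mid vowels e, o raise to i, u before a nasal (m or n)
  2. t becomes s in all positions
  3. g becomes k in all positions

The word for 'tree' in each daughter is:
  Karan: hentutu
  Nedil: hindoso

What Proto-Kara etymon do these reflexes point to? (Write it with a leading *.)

Position 6: Karan has t, Nedil has s. Taking the neighbouring segments as reconstructed: Karan t could go back to *t or *d; Nedil s could go back to *t or *s — the one source consistent with every daughter is *t.
Position 7: Karan has u, Nedil has o. Nedil preserves o here (none of its changes turn any other segment into o), so the proto-segment is *o.
Verify the candidate proto-form against each daughter:
Karan: *hendoto
  hendoto (rule 1 does not apply)
  hendoto → hendutu   [vowel merger]
  hendutu → hentutu   [unconditioned shift]
  giving Karan hentutu.
Nedil: *hendoto
  hendoto → hindoto   [pre-nasal raising]
  hindoto → hindoso   [unconditioned shift]
  hindoso (rule 3 does not apply)
  giving Nedil hindoso.
Only *hendoto yields all of Karan hentutu, Nedil hindoso.

*hendoto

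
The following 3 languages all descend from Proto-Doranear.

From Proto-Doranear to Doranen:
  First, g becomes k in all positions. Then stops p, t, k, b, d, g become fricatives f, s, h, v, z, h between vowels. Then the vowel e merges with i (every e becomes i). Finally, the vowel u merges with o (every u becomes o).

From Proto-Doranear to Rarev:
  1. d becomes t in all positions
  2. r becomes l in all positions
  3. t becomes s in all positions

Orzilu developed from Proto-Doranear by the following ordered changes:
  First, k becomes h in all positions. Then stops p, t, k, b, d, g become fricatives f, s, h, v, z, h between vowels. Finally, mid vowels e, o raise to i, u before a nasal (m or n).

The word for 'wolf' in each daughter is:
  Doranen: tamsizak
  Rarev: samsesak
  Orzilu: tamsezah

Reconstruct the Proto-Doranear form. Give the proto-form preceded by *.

*tamsedak

Position 5: Doranen has i, Rarev has e, Orzilu has e. Rarev preserves e here (none of its changes turn any other segment into e), so the proto-segment is *e.
Position 1: Doranen has t, Rarev has s, Orzilu has t. Doranen preserves t here (none of its changes turn any other segment into t), so the proto-segment is *t.
Position 8: Doranen has k, Rarev has k, Orzilu has h. Rarev preserves k here (none of its changes turn any other segment into k), so the proto-segment is *k.
This points to *tamsedak. Verify forward in each daughter:
Doranen: *tamsedak
  tamsedak (rule 1 does not apply)
  tamsedak → tamsezak   [intervocalic lenition]
  tamsezak → tamsizak   [vowel merger]
  tamsizak (rule 4 does not apply)
  giving Doranen tamsizak.
Rarev: *tamsedak
  tamsedak → tamsetak   [unconditioned shift]
  tamsetak (rule 2 does not apply)
  tamsetak → samsesak   [unconditioned shift]
  giving Rarev samsesak.
Orzilu: start from *tamsedak.
  rule 1 (unconditioned shift): tamsedak → tamsedah
  rule 2 (intervocalic lenition): tamsedah → tamsezah
  rule 3: no change — tamsezah
  ⇒ Orzilu tamsezah
Only *tamsedak yields all of Doranen tamsizak, Rarev samsesak, Orzilu tamsezah.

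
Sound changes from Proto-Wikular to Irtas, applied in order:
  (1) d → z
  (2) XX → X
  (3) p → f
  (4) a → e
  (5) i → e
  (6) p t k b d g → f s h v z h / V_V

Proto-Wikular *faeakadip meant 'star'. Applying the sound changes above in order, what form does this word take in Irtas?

feeehezef

Irtas: start from *faeakadip.
  rule 1 (unconditioned shift): faeakadip → faeakazip
  rule 2: no change — faeakazip
  rule 3 (unconditioned shift): faeakazip → faeakazif
  rule 4 (vowel merger): faeakazif → feeekezif
  rule 5 (vowel merger): feeekezif → feeekezef
  rule 6 (intervocalic lenition): feeekezef → feeehezef
  ⇒ Irtas feeehezef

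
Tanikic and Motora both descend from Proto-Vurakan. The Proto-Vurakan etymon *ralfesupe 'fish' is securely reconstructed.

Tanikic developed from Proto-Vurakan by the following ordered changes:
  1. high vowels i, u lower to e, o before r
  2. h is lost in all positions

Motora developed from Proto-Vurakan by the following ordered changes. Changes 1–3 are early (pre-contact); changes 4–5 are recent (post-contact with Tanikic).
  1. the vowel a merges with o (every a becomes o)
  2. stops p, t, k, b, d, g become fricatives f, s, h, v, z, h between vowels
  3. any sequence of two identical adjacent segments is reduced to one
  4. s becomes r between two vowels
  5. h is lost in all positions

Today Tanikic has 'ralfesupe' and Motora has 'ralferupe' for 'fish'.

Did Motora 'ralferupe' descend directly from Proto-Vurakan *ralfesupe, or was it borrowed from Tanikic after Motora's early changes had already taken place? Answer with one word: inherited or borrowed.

If inherited, *ralfesupe would pass through all of Motora's changes:
Motora: start from *ralfesupe.
  rule 1 (vowel merger): ralfesupe → rolfesupe
  rule 2 (intervocalic lenition): rolfesupe → rolfesufe
  rule 3: no change — rolfesufe
  rule 4 (rhotacism): rolfesufe → rolferufe
  rule 5: no change — rolferufe
  ⇒ Motora rolferufe
If borrowed from Tanikic 'ralfesupe' after the early changes, it would undergo only the recent ones:
  rule 4 (rhotacism): ralfesupe → ralferupe
  rule 5 (h-loss): no change (ralferupe)
  ⇒ as a loan: ralferupe
Motora 'ralferupe' matches the loan outcome 'ralferupe', not the inherited 'rolferufe' — it skipped the early Motora changes, so it was borrowed from Tanikic.

borrowed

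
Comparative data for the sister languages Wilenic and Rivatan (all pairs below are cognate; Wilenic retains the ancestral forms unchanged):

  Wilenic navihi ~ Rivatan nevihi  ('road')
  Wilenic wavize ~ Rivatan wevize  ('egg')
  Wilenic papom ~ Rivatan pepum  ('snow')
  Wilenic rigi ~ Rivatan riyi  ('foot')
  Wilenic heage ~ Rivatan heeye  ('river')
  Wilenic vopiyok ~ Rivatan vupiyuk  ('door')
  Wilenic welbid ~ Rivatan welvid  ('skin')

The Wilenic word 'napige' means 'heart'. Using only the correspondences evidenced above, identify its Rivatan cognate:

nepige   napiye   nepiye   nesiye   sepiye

nepiye

papom ~ pepum — Wilenic a corresponds to Rivatan e after a consonant, before a labial obstruent.
heage ~ heeye — Wilenic g corresponds to Rivatan y between vowels (before a front vowel).
Applying these to Wilenic 'napige':
  napige → nepige   (a→e after a consonant, before a labial obstruent)
  nepige → nepiye   (g→y between vowels (before a front vowel))
So the Rivatan cognate is 'nepiye'.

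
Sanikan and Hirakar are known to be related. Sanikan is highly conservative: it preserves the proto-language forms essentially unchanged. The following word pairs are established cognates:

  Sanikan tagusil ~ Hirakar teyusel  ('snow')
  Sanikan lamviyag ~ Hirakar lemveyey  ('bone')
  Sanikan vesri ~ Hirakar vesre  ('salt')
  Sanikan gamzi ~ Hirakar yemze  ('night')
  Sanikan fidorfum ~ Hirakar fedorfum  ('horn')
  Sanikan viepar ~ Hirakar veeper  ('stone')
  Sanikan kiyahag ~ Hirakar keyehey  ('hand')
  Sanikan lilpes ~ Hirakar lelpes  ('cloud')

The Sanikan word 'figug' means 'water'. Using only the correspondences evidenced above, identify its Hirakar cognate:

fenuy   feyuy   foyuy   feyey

tagusil ~ teyusel, lamviyag ~ lemveyey — Sanikan i corresponds to Hirakar e after a consonant, before a consonant other than r, m, n, p, b, f, v.
tagusil ~ teyusel — Sanikan g corresponds to Hirakar y between vowels (before a back vowel).
lamviyag ~ lemveyey, kiyahag ~ keyehey — Sanikan g corresponds to Hirakar y word-finally.
Applying these to Sanikan 'figug':
  figug → fegug   (i→e after a consonant, before a consonant other than r, m, n, p, b, f, v)
  fegug → feyug   (g→y between vowels (before a back vowel))
  feyug → feyuy   (g→y word-finally)
So the Hirakar cognate is 'feyuy'.

feyuy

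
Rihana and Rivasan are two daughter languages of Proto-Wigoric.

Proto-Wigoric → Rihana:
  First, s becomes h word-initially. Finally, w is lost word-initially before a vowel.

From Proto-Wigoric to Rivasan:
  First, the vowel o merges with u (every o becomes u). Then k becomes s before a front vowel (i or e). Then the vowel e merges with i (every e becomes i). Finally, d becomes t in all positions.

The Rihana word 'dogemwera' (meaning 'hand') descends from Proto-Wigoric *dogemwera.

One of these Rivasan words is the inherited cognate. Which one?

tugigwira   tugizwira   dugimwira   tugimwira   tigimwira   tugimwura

Rivasan: *dogemwera > dugemwera > dugimwira > tugimwira  (by vowel merger, vowel merger, unconditioned shift)
Only 'tugimwira' matches the regular Rivasan development of *dogemwera.

tugimwira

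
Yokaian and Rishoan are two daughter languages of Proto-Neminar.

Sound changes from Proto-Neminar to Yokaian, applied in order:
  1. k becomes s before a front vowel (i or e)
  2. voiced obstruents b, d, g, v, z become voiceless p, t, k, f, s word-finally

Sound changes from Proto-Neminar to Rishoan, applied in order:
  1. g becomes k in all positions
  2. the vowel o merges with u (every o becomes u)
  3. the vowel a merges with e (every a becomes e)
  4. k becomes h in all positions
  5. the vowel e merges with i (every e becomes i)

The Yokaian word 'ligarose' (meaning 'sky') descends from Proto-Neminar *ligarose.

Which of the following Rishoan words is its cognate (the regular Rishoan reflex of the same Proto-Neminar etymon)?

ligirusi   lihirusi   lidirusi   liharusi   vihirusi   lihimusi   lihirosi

Rishoan: *ligarose
  ligarose → likarose   [unconditioned shift]
  likarose → likaruse   [vowel merger]
  likaruse → likeruse   [vowel merger]
  likeruse → liheruse   [unconditioned shift]
  liheruse → lihirusi   [vowel merger]
  giving Rishoan lihirusi.
Among the options, 'lihirusi' alone shows every Rishoan change applied in order.

lihirusi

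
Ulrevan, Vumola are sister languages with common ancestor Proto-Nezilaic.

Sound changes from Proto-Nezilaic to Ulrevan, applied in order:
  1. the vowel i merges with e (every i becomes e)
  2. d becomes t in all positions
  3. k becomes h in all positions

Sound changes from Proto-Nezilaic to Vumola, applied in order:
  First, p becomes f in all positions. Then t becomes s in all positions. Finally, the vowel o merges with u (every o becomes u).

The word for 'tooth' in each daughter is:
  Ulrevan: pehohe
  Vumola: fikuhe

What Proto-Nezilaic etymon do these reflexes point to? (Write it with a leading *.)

*pikohe

Position 4: Ulrevan has o, Vumola has u. Ulrevan preserves o here (none of its changes turn any other segment into o), so the proto-segment is *o.
Position 3: Ulrevan has h, Vumola has k. Vumola preserves k here (none of its changes turn any other segment into k), so the proto-segment is *k.
Position 1: Ulrevan has p, Vumola has f. Ulrevan preserves p here (none of its changes turn any other segment into p), so the proto-segment is *p.
Continuing position by position gives *pikohe; check it forward:
Ulrevan: *pikohe
  pikohe → pekohe   [vowel merger]
  pekohe (rule 2 does not apply)
  pekohe → pehohe   [unconditioned shift]
  giving Ulrevan pehohe.
Vumola: start from *pikohe.
  rule 1 (unconditioned shift): pikohe → fikohe
  rule 2: no change — fikohe
  rule 3 (vowel merger): fikohe → fikuhe
  ⇒ Vumola fikuhe
No other proto-form is consistent with every reflex, so the reconstruction is *pikohe.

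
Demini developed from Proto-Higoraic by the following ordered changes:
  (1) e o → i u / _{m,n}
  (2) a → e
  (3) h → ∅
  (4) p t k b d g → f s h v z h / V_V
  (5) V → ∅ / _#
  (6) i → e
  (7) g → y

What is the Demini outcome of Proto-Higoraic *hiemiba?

eemev

Demini: start from *hiemiba.
  rule 1 (pre-nasal raising): hiemiba → hiimiba
  rule 2 (vowel merger): hiimiba → hiimibe
  rule 3 (h-loss): hiimibe → iimibe
  rule 4 (intervocalic lenition): iimibe → iimive
  rule 5 (apocope): iimive → iimiv
  rule 6 (vowel merger): iimiv → eemev
  rule 7: no change — eemev
  ⇒ Demini eemev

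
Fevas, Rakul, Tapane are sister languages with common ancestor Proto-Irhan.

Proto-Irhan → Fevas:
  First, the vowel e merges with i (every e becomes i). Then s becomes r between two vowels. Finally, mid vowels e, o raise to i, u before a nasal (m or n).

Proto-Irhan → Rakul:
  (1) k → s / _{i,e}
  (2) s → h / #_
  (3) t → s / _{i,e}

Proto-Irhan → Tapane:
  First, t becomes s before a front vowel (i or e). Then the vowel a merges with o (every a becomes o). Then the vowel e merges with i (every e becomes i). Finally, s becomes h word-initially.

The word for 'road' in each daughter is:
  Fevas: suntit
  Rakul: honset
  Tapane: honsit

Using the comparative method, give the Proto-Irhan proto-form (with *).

*sontet

Position 2: Fevas has u, Rakul has o, Tapane has o. Rakul preserves o here (none of its changes turn any other segment into o), so the proto-segment is *o.
Position 1: Fevas has s, Rakul has h, Tapane has h. Fevas preserves s here (none of its changes turn any other segment into s), so the proto-segment is *s.
Continuing position by position gives *sontet; check it forward:
Fevas: start from *sontet.
  rule 1 (vowel merger): sontet → sontit
  rule 2: no change — sontit
  rule 3 (pre-nasal raising): sontit → suntit
  ⇒ Fevas suntit
Rakul: *sontet > hontet > honset  (by debuccalisation, palatalisation)
Tapane: *sontet > sonset > sonsit > honsit  (by palatalisation, vowel merger, debuccalisation)
No other proto-form is consistent with every reflex, so the reconstruction is *sontet.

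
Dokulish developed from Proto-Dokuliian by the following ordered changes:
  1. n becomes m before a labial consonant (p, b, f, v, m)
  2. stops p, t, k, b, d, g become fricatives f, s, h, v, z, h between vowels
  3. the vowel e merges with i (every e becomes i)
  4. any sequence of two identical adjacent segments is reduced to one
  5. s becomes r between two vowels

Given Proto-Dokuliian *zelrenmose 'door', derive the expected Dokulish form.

zilrimori

Dokulish: *zelrenmose > zelremmose > zilrimmosi > zilrimosi > zilrimori  (by nasal place assimilation, vowel merger, degemination, rhotacism)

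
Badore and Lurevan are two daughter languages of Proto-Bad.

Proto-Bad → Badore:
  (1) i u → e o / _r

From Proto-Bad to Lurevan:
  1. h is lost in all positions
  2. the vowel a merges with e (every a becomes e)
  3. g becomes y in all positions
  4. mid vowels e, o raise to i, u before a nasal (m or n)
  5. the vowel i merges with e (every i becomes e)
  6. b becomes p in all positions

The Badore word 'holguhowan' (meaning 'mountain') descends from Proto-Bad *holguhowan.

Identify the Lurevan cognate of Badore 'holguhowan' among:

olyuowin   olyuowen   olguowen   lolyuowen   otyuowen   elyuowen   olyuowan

Lurevan: *holguhowan
  holguhowan → olguowan   [h-loss]
  olguowan → olguowen   [vowel merger]
  olguowen → olyuowen   [unconditioned shift]
  olyuowen → olyuowin   [pre-nasal raising]
  olyuowin → olyuowen   [vowel merger]
  olyuowen (rule 6 does not apply)
  giving Lurevan olyuowen.
Only 'olyuowen' matches the regular Lurevan development of *holguhowan.

olyuowen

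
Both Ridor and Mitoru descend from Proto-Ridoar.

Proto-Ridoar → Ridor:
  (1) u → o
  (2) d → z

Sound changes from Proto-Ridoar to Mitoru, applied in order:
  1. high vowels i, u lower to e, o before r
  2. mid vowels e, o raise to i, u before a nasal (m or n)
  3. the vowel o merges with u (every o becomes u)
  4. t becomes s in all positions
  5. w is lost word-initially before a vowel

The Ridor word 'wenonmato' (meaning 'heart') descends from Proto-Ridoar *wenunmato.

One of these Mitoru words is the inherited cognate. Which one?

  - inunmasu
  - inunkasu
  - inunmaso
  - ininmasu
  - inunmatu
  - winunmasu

inunmasu

Mitoru: *wenunmato
  wenunmato (rule 1 does not apply)
  wenunmato → winunmato   [pre-nasal raising]
  winunmato → winunmatu   [vowel merger]
  winunmatu → winunmasu   [unconditioned shift]
  winunmasu → inunmasu   [glide loss]
  giving Mitoru inunmasu.
Among the options, 'inunmasu' alone shows every Mitoru change applied in order.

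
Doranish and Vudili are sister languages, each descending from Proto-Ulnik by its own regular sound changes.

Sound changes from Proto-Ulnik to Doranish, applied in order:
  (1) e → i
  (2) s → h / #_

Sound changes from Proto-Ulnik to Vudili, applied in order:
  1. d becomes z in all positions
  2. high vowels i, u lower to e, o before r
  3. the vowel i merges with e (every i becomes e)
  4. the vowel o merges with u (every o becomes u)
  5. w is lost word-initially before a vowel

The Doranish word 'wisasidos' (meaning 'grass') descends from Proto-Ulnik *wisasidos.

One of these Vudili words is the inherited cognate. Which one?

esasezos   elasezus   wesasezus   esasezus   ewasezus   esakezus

esasezus

Vudili: start from *wisasidos.
  rule 1 (unconditioned shift): wisasidos → wisasizos
  rule 2: no change — wisasizos
  rule 3 (vowel merger): wisasizos → wesasezos
  rule 4 (vowel merger): wesasezos → wesasezus
  rule 5 (glide loss): wesasezus → esasezus
  ⇒ Vudili esasezus
Only 'esasezus' matches the regular Vudili development of *wisasidos.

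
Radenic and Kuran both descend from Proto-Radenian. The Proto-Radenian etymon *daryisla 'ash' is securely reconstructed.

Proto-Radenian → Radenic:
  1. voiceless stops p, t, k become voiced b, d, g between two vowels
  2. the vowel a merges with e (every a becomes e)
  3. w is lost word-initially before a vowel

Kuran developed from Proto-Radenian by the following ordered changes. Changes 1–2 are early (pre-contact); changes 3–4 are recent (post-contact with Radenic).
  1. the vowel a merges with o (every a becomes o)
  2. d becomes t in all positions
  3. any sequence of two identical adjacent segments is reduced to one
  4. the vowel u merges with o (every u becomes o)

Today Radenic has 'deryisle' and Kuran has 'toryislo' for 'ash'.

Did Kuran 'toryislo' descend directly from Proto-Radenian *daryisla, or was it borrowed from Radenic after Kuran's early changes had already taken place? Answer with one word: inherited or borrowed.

If inherited, *daryisla would pass through all of Kuran's changes:
Kuran: *daryisla
  daryisla → doryislo   [vowel merger]
  doryislo → toryislo   [unconditioned shift]
  toryislo (rule 3 does not apply)
  toryislo (rule 4 does not apply)
  giving Kuran toryislo.
If borrowed from Radenic 'deryisle' after the early changes, it would undergo only the recent ones:
  rule 3 (degemination): no change (deryisle)
  rule 4 (vowel merger): no change (deryisle)
  ⇒ as a loan: deryisle
Kuran 'toryislo' matches the inherited outcome exactly, so it is an inherited cognate, not a loan.

inherited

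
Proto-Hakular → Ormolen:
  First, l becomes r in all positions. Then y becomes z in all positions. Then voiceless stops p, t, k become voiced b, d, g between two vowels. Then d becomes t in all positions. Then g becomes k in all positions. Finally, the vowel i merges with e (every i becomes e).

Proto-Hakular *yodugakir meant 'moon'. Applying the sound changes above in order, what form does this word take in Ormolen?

Ormolen: *yodugakir
  yodugakir (rule 1 does not apply)
  yodugakir → zodugakir   [unconditioned shift]
  zodugakir → zodugagir   [intervocalic voicing]
  zodugagir → zotugagir   [unconditioned shift]
  zotugagir → zotukakir   [unconditioned shift]
  zotukakir → zotukaker   [vowel merger]
  giving Ormolen zotukaker.

zotukaker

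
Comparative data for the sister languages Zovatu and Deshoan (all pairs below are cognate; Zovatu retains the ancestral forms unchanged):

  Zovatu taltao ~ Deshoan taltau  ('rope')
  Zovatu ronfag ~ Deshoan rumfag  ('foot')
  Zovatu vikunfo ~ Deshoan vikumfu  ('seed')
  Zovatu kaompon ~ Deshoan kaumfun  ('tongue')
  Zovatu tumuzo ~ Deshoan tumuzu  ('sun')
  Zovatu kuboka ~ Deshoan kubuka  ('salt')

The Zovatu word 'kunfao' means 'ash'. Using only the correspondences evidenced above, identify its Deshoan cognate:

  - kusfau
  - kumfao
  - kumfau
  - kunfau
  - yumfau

ronfag ~ rumfag, vikunfo ~ vikumfu — Zovatu n corresponds to Deshoan m after a vowel, before a labial obstruent.
taltao ~ taltau — Zovatu o corresponds to Deshoan u word-finally.
Applying these to Zovatu 'kunfao':
  kunfao → kumfao   (n→m after a vowel, before a labial obstruent)
  kumfao → kumfau   (o→u word-finally)
So the Deshoan cognate is 'kumfau'.

kumfau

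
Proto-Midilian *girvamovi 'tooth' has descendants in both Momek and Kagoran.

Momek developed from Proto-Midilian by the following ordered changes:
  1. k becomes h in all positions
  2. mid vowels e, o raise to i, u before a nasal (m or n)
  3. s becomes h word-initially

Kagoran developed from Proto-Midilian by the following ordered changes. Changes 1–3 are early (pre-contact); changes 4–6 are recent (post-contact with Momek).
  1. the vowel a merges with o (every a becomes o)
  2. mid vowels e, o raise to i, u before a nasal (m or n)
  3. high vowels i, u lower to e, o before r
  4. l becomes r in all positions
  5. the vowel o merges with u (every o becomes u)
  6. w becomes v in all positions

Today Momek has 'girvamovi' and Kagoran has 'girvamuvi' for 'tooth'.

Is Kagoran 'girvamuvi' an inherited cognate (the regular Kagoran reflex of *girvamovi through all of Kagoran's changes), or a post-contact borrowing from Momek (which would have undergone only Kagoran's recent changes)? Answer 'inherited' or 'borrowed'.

If inherited, *girvamovi would pass through all of Kagoran's changes:
Kagoran: start from *girvamovi.
  rule 1 (vowel merger): girvamovi → girvomovi
  rule 2 (pre-nasal raising): girvomovi → girvumovi
  rule 3 (pre-rhotic lowering): girvumovi → gervumovi
  rule 4: no change — gervumovi
  rule 5 (vowel merger): gervumovi → gervumuvi
  rule 6: no change — gervumuvi
  ⇒ Kagoran gervumuvi
If borrowed from Momek 'girvamovi' after the early changes, it would undergo only the recent ones:
  rule 4 (unconditioned shift): no change (girvamovi)
  rule 5 (vowel merger): girvamovi → girvamuvi
  rule 6 (unconditioned shift): no change (girvamuvi)
  ⇒ as a loan: girvamuvi
Kagoran 'girvamuvi' matches the loan outcome 'girvamuvi', not the inherited 'gervumuvi' — it skipped the early Kagoran changes, so it was borrowed from Momek.

borrowed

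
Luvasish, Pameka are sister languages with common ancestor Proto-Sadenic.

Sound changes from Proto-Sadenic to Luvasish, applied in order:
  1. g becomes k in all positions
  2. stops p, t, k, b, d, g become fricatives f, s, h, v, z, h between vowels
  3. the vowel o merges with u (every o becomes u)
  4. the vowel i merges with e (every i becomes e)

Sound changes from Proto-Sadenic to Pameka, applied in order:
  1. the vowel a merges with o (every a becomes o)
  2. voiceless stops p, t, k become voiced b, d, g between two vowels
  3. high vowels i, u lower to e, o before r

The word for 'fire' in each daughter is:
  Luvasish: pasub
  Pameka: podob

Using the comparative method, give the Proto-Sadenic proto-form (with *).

*patob

Position 2: Luvasish has a, Pameka has o. Luvasish preserves a here (none of its changes turn any other segment into a), so the proto-segment is *a.
Position 3: Luvasish has s, Pameka has d. Taking the neighbouring segments as reconstructed: Luvasish s could go back to *t or *s; Pameka d could go back to *t or *d — the one source consistent with every daughter is *t.
Position 4: Luvasish has u, Pameka has o. Taking the neighbouring segments as reconstructed: Luvasish u could go back to *o or *u; Pameka o could go back to *a or *o — the one source consistent with every daughter is *o.
This points to *patob. Verify forward in each daughter:
Luvasish: *patob > pasob > pasub  (by intervocalic lenition, vowel merger)
Pameka: start from *patob.
  rule 1 (vowel merger): patob → potob
  rule 2 (intervocalic voicing): potob → podob
  rule 3: no change — podob
  ⇒ Pameka podob
Only *patob yields all of Luvasish pasub, Pameka podob.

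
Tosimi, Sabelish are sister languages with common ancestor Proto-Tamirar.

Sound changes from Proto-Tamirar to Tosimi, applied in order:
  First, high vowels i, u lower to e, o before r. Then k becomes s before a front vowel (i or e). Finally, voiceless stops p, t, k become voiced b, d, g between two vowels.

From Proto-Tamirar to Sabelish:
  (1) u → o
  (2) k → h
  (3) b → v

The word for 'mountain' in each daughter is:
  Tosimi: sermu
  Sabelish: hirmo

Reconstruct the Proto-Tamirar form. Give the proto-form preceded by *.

Position 5: Tosimi has u, Sabelish has o. Tosimi preserves u here (none of its changes turn any other segment into u), so the proto-segment is *u.
Position 2: Tosimi has e, Sabelish has i. Sabelish preserves i here (none of its changes turn any other segment into i), so the proto-segment is *i.
Verify the candidate proto-form against each daughter:
Tosimi: start from *kirmu.
  rule 1 (pre-rhotic lowering): kirmu → kermu
  rule 2 (palatalisation): kermu → sermu
  rule 3: no change — sermu
  ⇒ Tosimi sermu
Sabelish: start from *kirmu.
  rule 1 (vowel merger): kirmu → kirmo
  rule 2 (unconditioned shift): kirmo → hirmo
  rule 3: no change — hirmo
  ⇒ Sabelish hirmo
*kirmu is the unique common source.

*kirmu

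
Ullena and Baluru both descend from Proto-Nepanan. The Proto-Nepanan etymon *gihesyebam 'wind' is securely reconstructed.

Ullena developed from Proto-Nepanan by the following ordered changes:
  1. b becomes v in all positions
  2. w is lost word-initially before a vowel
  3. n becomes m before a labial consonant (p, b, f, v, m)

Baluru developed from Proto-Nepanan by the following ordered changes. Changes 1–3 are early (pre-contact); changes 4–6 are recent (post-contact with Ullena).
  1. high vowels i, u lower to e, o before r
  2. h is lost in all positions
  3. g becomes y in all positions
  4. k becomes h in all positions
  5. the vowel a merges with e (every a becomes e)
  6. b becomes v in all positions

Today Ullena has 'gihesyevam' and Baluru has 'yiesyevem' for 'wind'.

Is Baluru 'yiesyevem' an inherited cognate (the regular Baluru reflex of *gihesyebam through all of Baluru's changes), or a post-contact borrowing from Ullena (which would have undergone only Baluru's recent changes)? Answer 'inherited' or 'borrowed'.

inherited

If inherited, *gihesyebam would pass through all of Baluru's changes:
Baluru: *gihesyebam > giesyebam > yiesyebam > yiesyebem > yiesyevem  (by h-loss, unconditioned shift, vowel merger, unconditioned shift)
If borrowed from Ullena 'gihesyevam' after the early changes, it would undergo only the recent ones:
  rule 4 (unconditioned shift): no change (gihesyevam)
  rule 5 (vowel merger): gihesyevam → gihesyevem
  rule 6 (unconditioned shift): no change (gihesyevem)
  ⇒ as a loan: gihesyevem
Baluru 'yiesyevem' matches the inherited outcome exactly, so it is an inherited cognate, not a loan.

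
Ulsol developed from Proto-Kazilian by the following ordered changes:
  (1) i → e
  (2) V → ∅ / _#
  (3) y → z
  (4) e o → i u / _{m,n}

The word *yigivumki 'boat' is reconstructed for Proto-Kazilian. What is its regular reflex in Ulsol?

zegevumk

Ulsol: *yigivumki > yegevumke > yegevumk > zegevumk  (by vowel merger, apocope, unconditioned shift)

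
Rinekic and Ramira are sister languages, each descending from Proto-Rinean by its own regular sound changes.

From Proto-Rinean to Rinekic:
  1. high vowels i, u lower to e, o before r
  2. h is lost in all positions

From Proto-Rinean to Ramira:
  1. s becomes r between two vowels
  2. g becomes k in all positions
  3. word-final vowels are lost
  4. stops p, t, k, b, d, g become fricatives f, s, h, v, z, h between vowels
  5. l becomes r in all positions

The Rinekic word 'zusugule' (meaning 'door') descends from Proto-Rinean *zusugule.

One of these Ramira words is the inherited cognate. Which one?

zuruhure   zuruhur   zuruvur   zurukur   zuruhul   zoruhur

Ramira: *zusugule
  zusugule → zurugule   [rhotacism]
  zurugule → zurukule   [unconditioned shift]
  zurukule → zurukul   [apocope]
  zurukul → zuruhul   [intervocalic lenition]
  zuruhul → zuruhur   [unconditioned shift]
  giving Ramira zuruhur.
The other candidates each miss or misapply at least one Ramira change.

zuruhur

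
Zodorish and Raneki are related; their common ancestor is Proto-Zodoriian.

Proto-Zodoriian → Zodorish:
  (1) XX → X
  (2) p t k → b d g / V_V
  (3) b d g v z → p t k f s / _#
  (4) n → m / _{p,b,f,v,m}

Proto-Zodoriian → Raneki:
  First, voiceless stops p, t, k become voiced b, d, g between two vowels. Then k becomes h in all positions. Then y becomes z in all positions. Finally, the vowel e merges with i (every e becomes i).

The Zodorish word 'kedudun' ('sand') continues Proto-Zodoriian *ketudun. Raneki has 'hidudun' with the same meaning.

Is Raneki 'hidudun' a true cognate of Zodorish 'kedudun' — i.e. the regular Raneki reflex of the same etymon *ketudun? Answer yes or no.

Derive the expected Raneki reflex of *ketudun:
Raneki: start from *ketudun.
  rule 1 (intervocalic voicing): ketudun → kedudun
  rule 2 (unconditioned shift): kedudun → hedudun
  rule 3: no change — hedudun
  rule 4 (vowel merger): hedudun → hidudun
  ⇒ Raneki hidudun
Raneki 'hidudun' matches the regular reflex exactly, so the pair is cognate.

yes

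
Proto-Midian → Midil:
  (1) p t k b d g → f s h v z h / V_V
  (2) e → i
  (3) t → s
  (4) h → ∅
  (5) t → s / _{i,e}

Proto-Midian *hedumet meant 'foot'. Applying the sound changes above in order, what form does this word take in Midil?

Midil: *hedumet
  hedumet → hezumet   [intervocalic lenition]
  hezumet → hizumit   [vowel merger]
  hizumit → hizumis   [unconditioned shift]
  hizumis → izumis   [h-loss]
  izumis (rule 5 does not apply)
  giving Midil izumis.

izumis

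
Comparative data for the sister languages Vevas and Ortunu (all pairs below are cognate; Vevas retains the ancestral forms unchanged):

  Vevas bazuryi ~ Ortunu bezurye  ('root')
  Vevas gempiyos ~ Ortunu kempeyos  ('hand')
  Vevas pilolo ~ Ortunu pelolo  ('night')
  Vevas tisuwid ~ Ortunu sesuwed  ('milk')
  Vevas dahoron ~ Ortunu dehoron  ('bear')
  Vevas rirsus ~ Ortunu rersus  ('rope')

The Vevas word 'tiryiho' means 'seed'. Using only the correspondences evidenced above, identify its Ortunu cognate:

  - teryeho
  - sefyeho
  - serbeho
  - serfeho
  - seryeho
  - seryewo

tisuwid ~ sesuwed — Vevas t corresponds to Ortunu s word-initially before a front vowel.
rirsus ~ rersus — Vevas i corresponds to Ortunu e after a consonant, before r.
gempiyos ~ kempeyos, pilolo ~ pelolo — Vevas i corresponds to Ortunu e after a consonant, before a consonant other than r, m, n, p, b, f, v.
Applying these to Vevas 'tiryiho':
  tiryiho → siryiho   (t→s word-initially before a front vowel)
  siryiho → seryiho   (i→e after a consonant, before r)
  seryiho → seryeho   (i→e after a consonant, before a consonant other than r, m, n, p, b, f, v)
So the Ortunu cognate is 'seryeho'.

seryeho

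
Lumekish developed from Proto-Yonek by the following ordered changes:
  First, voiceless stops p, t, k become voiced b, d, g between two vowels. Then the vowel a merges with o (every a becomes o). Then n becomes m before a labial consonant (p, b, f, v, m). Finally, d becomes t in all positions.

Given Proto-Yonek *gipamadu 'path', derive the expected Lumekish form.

Lumekish: *gipamadu > gibamadu > gibomodu > gibomotu  (by intervocalic voicing, vowel merger, unconditioned shift)

gibomotu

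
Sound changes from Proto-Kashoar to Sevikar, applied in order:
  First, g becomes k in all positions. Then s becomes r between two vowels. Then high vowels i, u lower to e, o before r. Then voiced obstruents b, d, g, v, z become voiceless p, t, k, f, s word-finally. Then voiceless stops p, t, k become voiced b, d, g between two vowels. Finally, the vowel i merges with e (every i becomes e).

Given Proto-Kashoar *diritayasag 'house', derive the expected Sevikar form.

Sevikar: start from *diritayasag.
  rule 1 (unconditioned shift): diritayasag → diritayasak
  rule 2 (rhotacism): diritayasak → diritayarak
  rule 3 (pre-rhotic lowering): diritayarak → deritayarak
  rule 4: no change — deritayarak
  rule 5 (intervocalic voicing): deritayarak → deridayarak
  rule 6 (vowel merger): deridayarak → deredayarak
  ⇒ Sevikar deredayarak

deredayarak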